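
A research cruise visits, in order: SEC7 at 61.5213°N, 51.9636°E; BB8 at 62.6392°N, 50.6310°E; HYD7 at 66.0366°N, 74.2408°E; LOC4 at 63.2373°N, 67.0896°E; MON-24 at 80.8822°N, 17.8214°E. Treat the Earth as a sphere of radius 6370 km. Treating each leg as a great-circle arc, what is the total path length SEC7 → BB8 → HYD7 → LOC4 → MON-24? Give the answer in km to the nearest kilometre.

4222 km

SEC7→BB8: c = 0.022343 rad, d = 142.33 km
BB8→HYD7: c = 0.186724 rad, d = 1189.43 km
HYD7→LOC4: c = 0.072348 rad, d = 460.85 km
LOC4→MON-24: c = 0.381362 rad, d = 2429.28 km
Total = 142.33 + 1189.43 + 460.85 + 2429.28 = 4221.89 km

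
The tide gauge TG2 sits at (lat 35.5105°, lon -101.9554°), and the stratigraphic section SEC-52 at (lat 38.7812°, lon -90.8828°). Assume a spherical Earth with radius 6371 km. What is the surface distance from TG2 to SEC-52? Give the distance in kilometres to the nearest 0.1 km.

1045.8 km

Δφ = 3.2707°,  Δλ = 11.0726°
a = sin²(Δφ/2) + cos φ₁ cos φ₂ sin²(Δλ/2) = 0.006721
c = 2·arcsin(√a) = 0.164144 rad = 9.4047°
d = R·c = 6371 × 0.164144 = 1045.8 km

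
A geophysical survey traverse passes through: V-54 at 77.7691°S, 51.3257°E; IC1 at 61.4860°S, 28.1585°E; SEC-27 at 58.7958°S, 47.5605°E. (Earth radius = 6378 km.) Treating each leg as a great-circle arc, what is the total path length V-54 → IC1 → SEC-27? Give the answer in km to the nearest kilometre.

3101 km

V-54→IC1: c = 0.311963 rad, d = 1989.70 km
IC1→SEC-27: c = 0.174274 rad, d = 1111.52 km
Total = 1989.70 + 1111.52 = 3101.22 km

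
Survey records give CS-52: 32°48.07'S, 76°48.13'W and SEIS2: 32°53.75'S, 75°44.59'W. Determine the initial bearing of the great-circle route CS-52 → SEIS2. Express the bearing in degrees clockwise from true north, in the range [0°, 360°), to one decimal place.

96.4°

CS-52: φ = -32.80117°, λ = -76.80217°
SEIS2: φ = -32.89583°, λ = -75.74317°
Δλ = 1.0590°
y = sin Δλ · cos φ₂ = 0.015519
x = cos φ₁ sin φ₂ − sin φ₁ cos φ₂ cos Δλ = -0.001730
θ = atan2(y, x) = 96.3608° → 96.3608° (mod 360°)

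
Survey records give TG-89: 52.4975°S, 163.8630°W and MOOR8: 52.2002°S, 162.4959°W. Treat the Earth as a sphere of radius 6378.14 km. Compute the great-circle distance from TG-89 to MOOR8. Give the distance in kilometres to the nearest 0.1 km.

98.7 km

Δφ = 0.2973°,  Δλ = 1.3671°
a = sin²(Δφ/2) + cos φ₁ cos φ₂ sin²(Δλ/2) = 0.000060
c = 2·arcsin(√a) = 0.015471 rad = 0.8864°
d = R·c = 6378.14 × 0.015471 = 98.7 km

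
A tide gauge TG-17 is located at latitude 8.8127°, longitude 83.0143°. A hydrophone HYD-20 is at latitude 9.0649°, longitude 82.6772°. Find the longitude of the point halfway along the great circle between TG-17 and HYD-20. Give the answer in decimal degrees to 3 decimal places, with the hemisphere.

82.846°E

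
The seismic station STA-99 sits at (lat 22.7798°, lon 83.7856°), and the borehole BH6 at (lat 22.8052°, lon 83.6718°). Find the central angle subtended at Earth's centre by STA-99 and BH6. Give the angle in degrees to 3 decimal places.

Δφ = 0.0254°,  Δλ = -0.1138°
a = sin²(Δφ/2) + cos φ₁ cos φ₂ sin²(Δλ/2) = 0.000001
c = 2·arcsin(√a) = 0.001884 rad = 0.1079°

0.108°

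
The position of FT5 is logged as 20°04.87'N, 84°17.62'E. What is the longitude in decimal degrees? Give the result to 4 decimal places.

84.2937°E

84° + 17.62′/60 = 84 + 0.29367 = 84.2937°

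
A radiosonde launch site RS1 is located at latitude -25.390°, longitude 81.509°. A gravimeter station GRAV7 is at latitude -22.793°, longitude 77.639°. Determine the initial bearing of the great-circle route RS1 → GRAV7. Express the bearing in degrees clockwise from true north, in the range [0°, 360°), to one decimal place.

Δλ = -3.8700°
y = sin Δλ · cos φ₂ = -0.062222
x = cos φ₁ sin φ₂ − sin φ₁ cos φ₂ cos Δλ = 0.044409
θ = atan2(y, x) = -54.4838° → 305.5162° (mod 360°)

305.5°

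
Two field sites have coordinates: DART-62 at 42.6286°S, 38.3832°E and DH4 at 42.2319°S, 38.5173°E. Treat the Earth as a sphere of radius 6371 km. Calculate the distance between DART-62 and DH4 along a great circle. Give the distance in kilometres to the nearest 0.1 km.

Δφ = 0.3967°,  Δλ = 0.1341°
a = sin²(Δφ/2) + cos φ₁ cos φ₂ sin²(Δλ/2) = 0.000013
c = 2·arcsin(√a) = 0.007136 rad = 0.4089°
d = R·c = 6371 × 0.007136 = 45.5 km

45.5 km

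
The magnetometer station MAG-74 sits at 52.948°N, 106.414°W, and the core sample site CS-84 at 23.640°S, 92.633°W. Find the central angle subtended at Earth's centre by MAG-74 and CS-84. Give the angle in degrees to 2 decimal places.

77.52°

Δφ = -76.5880°,  Δλ = 13.7810°
a = sin²(Δφ/2) + cos φ₁ cos φ₂ sin²(Δλ/2) = 0.391969
c = 2·arcsin(√a) = 1.353017 rad = 77.5222°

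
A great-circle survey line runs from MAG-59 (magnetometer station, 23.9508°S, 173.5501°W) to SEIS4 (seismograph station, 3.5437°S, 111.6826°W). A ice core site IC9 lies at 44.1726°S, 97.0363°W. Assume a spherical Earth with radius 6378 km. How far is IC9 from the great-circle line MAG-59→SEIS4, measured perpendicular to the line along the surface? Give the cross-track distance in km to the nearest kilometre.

4664 km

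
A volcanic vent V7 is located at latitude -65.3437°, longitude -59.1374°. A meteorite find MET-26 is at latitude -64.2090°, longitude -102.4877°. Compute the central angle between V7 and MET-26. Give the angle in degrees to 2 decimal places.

Δφ = 1.1347°,  Δλ = -43.3503°
a = sin²(Δφ/2) + cos φ₁ cos φ₂ sin²(Δλ/2) = 0.024858
c = 2·arcsin(√a) = 0.316652 rad = 18.1429°

18.14°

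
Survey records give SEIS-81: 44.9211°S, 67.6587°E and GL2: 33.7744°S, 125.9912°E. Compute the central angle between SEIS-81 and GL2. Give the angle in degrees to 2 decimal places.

Δφ = 11.1467°,  Δλ = 58.3325°
a = sin²(Δφ/2) + cos φ₁ cos φ₂ sin²(Δλ/2) = 0.149223
c = 2·arcsin(√a) = 0.793221 rad = 45.4482°

45.45°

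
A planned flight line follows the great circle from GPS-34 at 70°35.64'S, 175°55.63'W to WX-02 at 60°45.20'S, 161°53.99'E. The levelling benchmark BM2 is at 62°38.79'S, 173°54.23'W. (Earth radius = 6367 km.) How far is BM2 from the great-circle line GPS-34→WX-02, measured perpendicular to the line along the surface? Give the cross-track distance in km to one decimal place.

GPS-34: φ = -70.59400°, λ = -175.92717°
WX-02: φ = -60.75333°, λ = +161.89983°
BM2: φ = -62.64650°, λ = -173.90383°
δ₁₃ = central angle GPS-34→BM2 = 0.139397 rad  (haversine)
θ₁₃ = bearing GPS-34→BM2 = 6.705°,  θ₁₂ = bearing GPS-34→WX-02 = 306.578°
dₓₜ = R·arcsin(sin δ₁₃ · sin(θ₁₃ − θ₁₂)) = 6367·arcsin(0.13895·sin(-299.873°)) = 768.988 km
|dₓₜ| = 768.988 km

769.0 km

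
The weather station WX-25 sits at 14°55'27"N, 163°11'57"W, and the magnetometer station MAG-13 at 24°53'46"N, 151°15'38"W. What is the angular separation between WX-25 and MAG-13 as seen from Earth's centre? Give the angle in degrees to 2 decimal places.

15.00°

WX-25: φ = +14.92417°, λ = -163.19917°
MAG-13: φ = +24.89611°, λ = -151.26056°
Δφ = 9.9719°,  Δλ = 11.9386°
a = sin²(Δφ/2) + cos φ₁ cos φ₂ sin²(Δλ/2) = 0.017033
c = 2·arcsin(√a) = 0.261766 rad = 14.9981°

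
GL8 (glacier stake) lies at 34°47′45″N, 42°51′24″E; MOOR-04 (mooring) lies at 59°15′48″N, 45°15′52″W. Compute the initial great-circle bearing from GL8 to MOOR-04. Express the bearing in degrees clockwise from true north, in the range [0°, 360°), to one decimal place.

GL8: φ = +34.79583°, λ = +42.85667°
MOOR-04: φ = +59.26333°, λ = -45.26444°
Δλ = -88.1211°
y = sin Δλ · cos φ₂ = -0.510818
x = cos φ₁ sin φ₂ − sin φ₁ cos φ₂ cos Δλ = 0.696272
θ = atan2(y, x) = -36.2656° → 323.7344° (mod 360°)

323.7°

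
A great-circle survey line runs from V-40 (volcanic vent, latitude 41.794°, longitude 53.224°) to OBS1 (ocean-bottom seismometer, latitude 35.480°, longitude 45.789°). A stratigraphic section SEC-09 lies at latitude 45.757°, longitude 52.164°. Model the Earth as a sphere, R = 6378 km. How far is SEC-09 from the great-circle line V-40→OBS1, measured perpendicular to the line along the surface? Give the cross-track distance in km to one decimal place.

370.4 km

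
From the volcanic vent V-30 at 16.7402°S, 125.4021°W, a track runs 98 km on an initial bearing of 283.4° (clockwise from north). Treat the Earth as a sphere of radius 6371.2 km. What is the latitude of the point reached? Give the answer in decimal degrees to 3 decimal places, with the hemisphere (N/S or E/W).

16.534°S

δ = d/R = 98/6371.2 = 0.015382 rad
φ₂ = arcsin(sin φ₁ cos δ + cos φ₁ sin δ cos θ)
   = arcsin(-0.28803·0.99988 + 0.95762·0.01538·0.23175) = -16.53404°
λ₂ = λ₁ + atan2(sin θ sin δ cos φ₁, cos δ − sin φ₁ sin φ₂) = -126.29639°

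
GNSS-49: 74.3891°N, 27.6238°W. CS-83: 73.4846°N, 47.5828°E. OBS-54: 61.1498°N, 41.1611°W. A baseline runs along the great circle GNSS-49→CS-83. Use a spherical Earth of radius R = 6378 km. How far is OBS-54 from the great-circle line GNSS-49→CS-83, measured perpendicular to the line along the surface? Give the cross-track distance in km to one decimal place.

δ₁₃ = central angle GNSS-49→OBS-54 = 0.246327 rad  (haversine)
θ₁₃ = bearing GNSS-49→OBS-54 = 207.594°,  θ₁₂ = bearing GNSS-49→CS-83 = 55.614°
dₓₜ = R·arcsin(sin δ₁₃ · sin(θ₁₃ − θ₁₂)) = 6378·arcsin(0.24384·sin(151.979°)) = 732.239 km
|dₓₜ| = 732.239 km

732.2 km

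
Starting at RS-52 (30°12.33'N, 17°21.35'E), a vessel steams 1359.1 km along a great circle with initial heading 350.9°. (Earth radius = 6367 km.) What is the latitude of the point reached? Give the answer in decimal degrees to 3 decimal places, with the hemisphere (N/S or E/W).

42.257°N

RS-52: φ = +30.20550°, λ = +17.35583°
δ = d/R = 1359.1/6367 = 0.213460 rad
φ₂ = arcsin(sin φ₁ cos δ + cos φ₁ sin δ cos θ)
   = arcsin(0.50310·0.97730 + 0.86423·0.21184·0.98741) = 42.25722°
λ₂ = λ₁ + atan2(sin θ sin δ cos φ₁, cos δ − sin φ₁ sin φ₂) = 14.76126°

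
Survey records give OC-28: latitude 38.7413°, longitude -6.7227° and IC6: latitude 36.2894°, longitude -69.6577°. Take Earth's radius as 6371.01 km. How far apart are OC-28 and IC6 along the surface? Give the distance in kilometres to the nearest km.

5445 km

Δφ = -2.4519°,  Δλ = -62.9350°
a = sin²(Δφ/2) + cos φ₁ cos φ₂ sin²(Δλ/2) = 0.171776
c = 2·arcsin(√a) = 0.854697 rad = 48.9705°
d = R·c = 6371.01 × 0.854697 = 5445.3 km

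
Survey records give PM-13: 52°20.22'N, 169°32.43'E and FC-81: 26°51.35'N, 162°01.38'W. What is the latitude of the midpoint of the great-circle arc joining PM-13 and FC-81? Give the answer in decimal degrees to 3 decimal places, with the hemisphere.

PM-13: φ = +52.33700°, λ = +169.54050°
FC-81: φ = +26.85583°, λ = -162.02300°
Bx = cos φ₂ cos Δλ = 0.784505,  By = cos φ₂ sin Δλ = 0.424826
φₘ = atan2(sin φ₁ + sin φ₂, √((cos φ₁ + Bx)² + By²)) = 40.44259°
λₘ = λ₁ + atan2(By, cos φ₁ + Bx) = -173.52814°

40.443°N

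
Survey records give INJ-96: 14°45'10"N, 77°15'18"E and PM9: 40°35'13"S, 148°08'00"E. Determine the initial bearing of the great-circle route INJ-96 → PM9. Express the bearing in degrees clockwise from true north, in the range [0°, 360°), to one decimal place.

INJ-96: φ = +14.75278°, λ = +77.25500°
PM9: φ = -40.58694°, λ = +148.13333°
Δλ = 70.8783°
y = sin Δλ · cos φ₂ = 0.717519
x = cos φ₁ sin φ₂ − sin φ₁ cos φ₂ cos Δλ = -0.692501
θ = atan2(y, x) = 133.9835° → 133.9835° (mod 360°)

134.0°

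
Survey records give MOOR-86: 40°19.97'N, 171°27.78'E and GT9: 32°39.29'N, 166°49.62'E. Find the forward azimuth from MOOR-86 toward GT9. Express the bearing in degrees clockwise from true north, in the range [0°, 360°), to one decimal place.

207.3°

MOOR-86: φ = +40.33283°, λ = +171.46300°
GT9: φ = +32.65483°, λ = +166.82700°
Δλ = -4.6360°
y = sin Δλ · cos φ₂ = -0.068050
x = cos φ₁ sin φ₂ − sin φ₁ cos φ₂ cos Δλ = -0.131823
θ = atan2(y, x) = -152.6963° → 207.3037° (mod 360°)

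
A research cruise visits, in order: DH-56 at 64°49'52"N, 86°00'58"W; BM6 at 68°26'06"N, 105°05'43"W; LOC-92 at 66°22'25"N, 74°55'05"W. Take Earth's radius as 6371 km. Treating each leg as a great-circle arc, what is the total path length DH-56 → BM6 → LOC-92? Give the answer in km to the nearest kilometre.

2223 km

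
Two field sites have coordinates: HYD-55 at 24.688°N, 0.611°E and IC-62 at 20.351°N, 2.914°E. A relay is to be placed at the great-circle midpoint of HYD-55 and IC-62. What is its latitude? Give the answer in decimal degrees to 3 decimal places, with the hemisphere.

22.524°N

Bx = cos φ₂ cos Δλ = 0.936822,  By = cos φ₂ sin Δλ = 0.037676
φₘ = atan2(sin φ₁ + sin φ₂, √((cos φ₁ + Bx)² + By²)) = 22.52359°
λₘ = λ₁ + atan2(By, cos φ₁ + Bx) = 1.78058°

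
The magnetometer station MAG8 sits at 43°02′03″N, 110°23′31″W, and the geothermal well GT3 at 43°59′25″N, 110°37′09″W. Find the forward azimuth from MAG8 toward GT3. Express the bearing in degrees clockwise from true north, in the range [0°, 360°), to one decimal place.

MAG8: φ = +43.03417°, λ = -110.39194°
GT3: φ = +43.99028°, λ = -110.61917°
Δλ = -0.2272°
y = sin Δλ · cos φ₂ = -0.002853
x = cos φ₁ sin φ₂ − sin φ₁ cos φ₂ cos Δλ = 0.016690
θ = atan2(y, x) = -9.7009° → 350.2991° (mod 360°)

350.3°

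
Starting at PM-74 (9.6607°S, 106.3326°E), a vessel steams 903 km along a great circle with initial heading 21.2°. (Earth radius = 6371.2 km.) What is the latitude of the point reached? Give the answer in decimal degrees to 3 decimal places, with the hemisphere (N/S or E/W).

2.080°S

δ = d/R = 903/6371.2 = 0.141732 rad
φ₂ = arcsin(sin φ₁ cos δ + cos φ₁ sin δ cos θ)
   = arcsin(-0.16781·0.98997 + 0.98582·0.14126·0.93232) = -2.08032°
λ₂ = λ₁ + atan2(sin θ sin δ cos φ₁, cos δ − sin φ₁ sin φ₂) = 109.26260°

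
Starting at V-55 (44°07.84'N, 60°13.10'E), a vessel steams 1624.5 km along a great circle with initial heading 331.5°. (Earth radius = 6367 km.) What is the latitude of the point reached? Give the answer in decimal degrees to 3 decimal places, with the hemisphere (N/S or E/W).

56.403°N

V-55: φ = +44.13067°, λ = +60.21833°
δ = d/R = 1624.5/6367 = 0.255144 rad
φ₂ = arcsin(sin φ₁ cos δ + cos φ₁ sin δ cos θ)
   = arcsin(0.69630·0.96763 + 0.71775·0.25238·0.87882) = 56.40334°
λ₂ = λ₁ + atan2(sin θ sin δ cos φ₁, cos δ − sin φ₁ sin φ₂) = 47.64810°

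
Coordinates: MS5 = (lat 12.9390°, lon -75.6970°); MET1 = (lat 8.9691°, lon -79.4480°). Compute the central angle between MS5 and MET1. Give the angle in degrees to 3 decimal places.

5.414°

Δφ = -3.9699°,  Δλ = -3.7510°
a = sin²(Δφ/2) + cos φ₁ cos φ₂ sin²(Δλ/2) = 0.002231
c = 2·arcsin(√a) = 0.094499 rad = 5.4144°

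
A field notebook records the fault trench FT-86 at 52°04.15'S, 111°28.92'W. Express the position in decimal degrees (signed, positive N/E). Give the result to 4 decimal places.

-52.0692°, -111.4820°

lat: 52.0692° S → -52.0692°
lon: 111.4820° W → -111.4820°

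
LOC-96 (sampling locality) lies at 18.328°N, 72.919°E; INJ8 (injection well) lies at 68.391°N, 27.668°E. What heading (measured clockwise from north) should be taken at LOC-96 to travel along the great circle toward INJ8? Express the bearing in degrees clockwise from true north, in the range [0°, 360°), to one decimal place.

Δλ = -45.2510°
y = sin Δλ · cos φ₂ = -0.261545
x = cos φ₁ sin φ₂ − sin φ₁ cos φ₂ cos Δλ = 0.801029
θ = atan2(y, x) = -18.0824° → 341.9176° (mod 360°)

341.9°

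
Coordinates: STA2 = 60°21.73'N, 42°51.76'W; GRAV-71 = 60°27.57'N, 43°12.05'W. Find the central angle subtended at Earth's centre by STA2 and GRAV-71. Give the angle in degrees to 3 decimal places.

0.193°

STA2: φ = +60.36217°, λ = -42.86267°
GRAV-71: φ = +60.45950°, λ = -43.20083°
Δφ = 0.0973°,  Δλ = -0.3382°
a = sin²(Δφ/2) + cos φ₁ cos φ₂ sin²(Δλ/2) = 0.000003
c = 2·arcsin(√a) = 0.003373 rad = 0.1933°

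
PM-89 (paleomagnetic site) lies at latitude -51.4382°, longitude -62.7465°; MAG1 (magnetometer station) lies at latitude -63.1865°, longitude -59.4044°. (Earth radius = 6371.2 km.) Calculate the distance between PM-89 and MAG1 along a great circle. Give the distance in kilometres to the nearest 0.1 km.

1321.3 km

Δφ = -11.7483°,  Δλ = 3.3421°
a = sin²(Δφ/2) + cos φ₁ cos φ₂ sin²(Δλ/2) = 0.010713
c = 2·arcsin(√a) = 0.207382 rad = 11.8821°
d = R·c = 6371.2 × 0.207382 = 1321.3 km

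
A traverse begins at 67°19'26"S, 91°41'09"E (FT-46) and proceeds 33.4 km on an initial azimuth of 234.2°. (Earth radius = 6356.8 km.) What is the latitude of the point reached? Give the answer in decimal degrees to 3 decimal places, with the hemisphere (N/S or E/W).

67.499°S

FT-46: φ = -67.32389°, λ = +91.68583°
δ = d/R = 33.4/6356.8 = 0.005254 rad
φ₂ = arcsin(sin φ₁ cos δ + cos φ₁ sin δ cos θ)
   = arcsin(-0.92270·0.99999 + 0.38552·0.00525·-0.58496) = -67.49873°
λ₂ = λ₁ + atan2(sin θ sin δ cos φ₁, cos δ − sin φ₁ sin φ₂) = 91.04782°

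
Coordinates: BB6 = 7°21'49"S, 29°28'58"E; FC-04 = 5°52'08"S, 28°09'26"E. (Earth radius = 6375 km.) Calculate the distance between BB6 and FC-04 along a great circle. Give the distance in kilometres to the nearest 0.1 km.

221.6 km

BB6: φ = -7.36361°, λ = +29.48278°
FC-04: φ = -5.86889°, λ = +28.15722°
Δφ = 1.4947°,  Δλ = -1.3256°
a = sin²(Δφ/2) + cos φ₁ cos φ₂ sin²(Δλ/2) = 0.000302
c = 2·arcsin(√a) = 0.034766 rad = 1.9919°
d = R·c = 6375 × 0.034766 = 221.6 km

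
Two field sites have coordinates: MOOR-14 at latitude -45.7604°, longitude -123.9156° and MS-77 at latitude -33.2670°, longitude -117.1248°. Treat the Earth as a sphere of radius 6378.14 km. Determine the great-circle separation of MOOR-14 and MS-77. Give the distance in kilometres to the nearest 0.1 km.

1506.7 km

Δφ = 12.4934°,  Δλ = 6.7908°
a = sin²(Δφ/2) + cos φ₁ cos φ₂ sin²(Δλ/2) = 0.013886
c = 2·arcsin(√a) = 0.236224 rad = 13.5346°
d = R·c = 6378.14 × 0.236224 = 1506.7 km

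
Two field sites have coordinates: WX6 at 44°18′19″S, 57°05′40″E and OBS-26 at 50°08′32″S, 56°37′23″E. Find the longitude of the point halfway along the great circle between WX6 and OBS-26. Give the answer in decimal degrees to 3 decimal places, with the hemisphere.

WX6: φ = -44.30528°, λ = +57.09444°
OBS-26: φ = -50.14222°, λ = +56.62306°
Bx = cos φ₂ cos Δλ = 0.640862,  By = cos φ₂ sin Δλ = -0.005273
φₘ = atan2(sin φ₁ + sin φ₂, √((cos φ₁ + Bx)² + By²)) = -47.22399°
λₘ = λ₁ + atan2(By, cos φ₁ + Bx) = 56.87174°

56.872°E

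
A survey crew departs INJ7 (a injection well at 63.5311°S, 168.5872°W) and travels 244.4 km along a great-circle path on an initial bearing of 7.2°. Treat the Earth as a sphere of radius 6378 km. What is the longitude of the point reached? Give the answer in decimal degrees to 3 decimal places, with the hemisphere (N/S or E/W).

δ = d/R = 244.4/6378 = 0.038319 rad
φ₂ = arcsin(sin φ₁ cos δ + cos φ₁ sin δ cos θ)
   = arcsin(-0.89518·0.99927 + 0.44571·0.03831·0.99211) = -61.35166°
λ₂ = λ₁ + atan2(sin θ sin δ cos φ₁, cos δ − sin φ₁ sin φ₂) = -168.01338°

168.013°W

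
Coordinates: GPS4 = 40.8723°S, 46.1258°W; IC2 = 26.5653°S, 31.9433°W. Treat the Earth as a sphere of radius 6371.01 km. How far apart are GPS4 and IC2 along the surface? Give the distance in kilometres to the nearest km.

Δφ = 14.3070°,  Δλ = 14.1825°
a = sin²(Δφ/2) + cos φ₁ cos φ₂ sin²(Δλ/2) = 0.025815
c = 2·arcsin(√a) = 0.322737 rad = 18.4915°
d = R·c = 6371.01 × 0.322737 = 2056.2 km

2056 km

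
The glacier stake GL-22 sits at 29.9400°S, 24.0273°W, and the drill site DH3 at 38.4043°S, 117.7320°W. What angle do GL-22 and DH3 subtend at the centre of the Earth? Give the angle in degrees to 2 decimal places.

74.56°

Δφ = -8.4643°,  Δλ = -93.7047°
a = sin²(Δφ/2) + cos φ₁ cos φ₂ sin²(Δλ/2) = 0.366919
c = 2·arcsin(√a) = 1.301387 rad = 74.5640°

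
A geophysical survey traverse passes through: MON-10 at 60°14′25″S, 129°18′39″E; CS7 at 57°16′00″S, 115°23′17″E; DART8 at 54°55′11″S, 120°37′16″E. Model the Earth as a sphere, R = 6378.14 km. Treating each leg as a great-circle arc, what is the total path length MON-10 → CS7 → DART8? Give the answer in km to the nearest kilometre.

MON-10: φ = -60.24028°, λ = +129.31083°
CS7: φ = -57.26667°, λ = +115.38806°
DART8: φ = -54.91972°, λ = +120.62111°
MON-10→CS7: c = 0.135985 rad, d = 867.33 km
CS7→DART8: c = 0.065344 rad, d = 416.77 km
Total = 867.33 + 416.77 = 1284.10 km

1284 km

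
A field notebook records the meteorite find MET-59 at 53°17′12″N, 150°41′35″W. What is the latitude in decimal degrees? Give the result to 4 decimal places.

53.2867°N

53° + 17′/60 + 12″/3600 = 53 + 0.28333 + 0.00333 = 53.2867°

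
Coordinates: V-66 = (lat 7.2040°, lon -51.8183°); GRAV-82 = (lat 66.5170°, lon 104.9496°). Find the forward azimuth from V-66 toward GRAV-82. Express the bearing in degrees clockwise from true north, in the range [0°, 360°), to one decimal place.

Δλ = 156.7679°
y = sin Δλ · cos φ₂ = 0.157182
x = cos φ₁ sin φ₂ − sin φ₁ cos φ₂ cos Δλ = 0.955856
θ = atan2(y, x) = 9.3382° → 9.3382° (mod 360°)

9.3°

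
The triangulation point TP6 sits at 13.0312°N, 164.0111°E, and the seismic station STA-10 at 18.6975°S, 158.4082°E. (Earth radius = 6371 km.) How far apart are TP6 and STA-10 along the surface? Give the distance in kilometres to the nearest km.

3581 km

Δφ = -31.7287°,  Δλ = -5.6029°
a = sin²(Δφ/2) + cos φ₁ cos φ₂ sin²(Δλ/2) = 0.076931
c = 2·arcsin(√a) = 0.562098 rad = 32.2058°
d = R·c = 6371 × 0.562098 = 3581.1 km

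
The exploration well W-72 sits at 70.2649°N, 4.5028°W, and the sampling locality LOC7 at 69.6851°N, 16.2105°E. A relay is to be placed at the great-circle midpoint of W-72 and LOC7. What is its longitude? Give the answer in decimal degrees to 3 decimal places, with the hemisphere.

5.999°E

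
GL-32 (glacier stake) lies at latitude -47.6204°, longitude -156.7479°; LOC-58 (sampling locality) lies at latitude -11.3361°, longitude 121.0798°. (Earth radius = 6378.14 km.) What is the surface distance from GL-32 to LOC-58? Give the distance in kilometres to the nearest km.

8504 km

Δφ = 36.2843°,  Δλ = -82.1723°
a = sin²(Δφ/2) + cos φ₁ cos φ₂ sin²(Δλ/2) = 0.382395
c = 2·arcsin(√a) = 1.333361 rad = 76.3960°
d = R·c = 6378.14 × 1.333361 = 8504.4 km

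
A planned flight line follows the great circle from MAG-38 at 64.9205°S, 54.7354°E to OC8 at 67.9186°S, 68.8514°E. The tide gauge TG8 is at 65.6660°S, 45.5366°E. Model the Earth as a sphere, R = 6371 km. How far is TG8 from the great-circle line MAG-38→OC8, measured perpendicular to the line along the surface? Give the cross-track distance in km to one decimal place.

δ₁₃ = central angle MAG-38→TG8 = 0.068290 rad  (haversine)
θ₁₃ = bearing MAG-38→TG8 = 254.870°,  θ₁₂ = bearing MAG-38→OC8 = 124.318°
dₓₜ = R·arcsin(sin δ₁₃ · sin(θ₁₃ − θ₁₂)) = 6371·arcsin(0.06824·sin(130.552°)) = 330.469 km
|dₓₜ| = 330.469 km

330.5 km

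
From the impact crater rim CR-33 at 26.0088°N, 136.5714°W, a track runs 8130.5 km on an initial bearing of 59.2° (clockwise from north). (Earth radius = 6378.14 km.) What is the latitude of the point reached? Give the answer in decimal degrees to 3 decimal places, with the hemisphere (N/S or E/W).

34.618°N

δ = d/R = 8130.5/6378.14 = 1.274745 rad
φ₂ = arcsin(sin φ₁ cos δ + cos φ₁ sin δ cos θ)
   = arcsin(0.43851·0.29175 + 0.89873·0.95650·0.51204) = 34.61783°
λ₂ = λ₁ + atan2(sin θ sin δ cos φ₁, cos δ − sin φ₁ sin φ₂) = -49.87556°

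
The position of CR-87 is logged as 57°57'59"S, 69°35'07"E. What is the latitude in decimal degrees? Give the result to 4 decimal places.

57° + 57′/60 + 59″/3600 = 57 + 0.95000 + 0.01639 = 57.9664°

57.9664°S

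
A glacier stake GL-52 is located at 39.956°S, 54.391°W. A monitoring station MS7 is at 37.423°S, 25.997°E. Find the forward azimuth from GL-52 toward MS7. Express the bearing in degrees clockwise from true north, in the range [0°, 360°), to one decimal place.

115.9°

Δλ = 80.3880°
y = sin Δλ · cos φ₂ = 0.783021
x = cos φ₁ sin φ₂ − sin φ₁ cos φ₂ cos Δλ = -0.380661
θ = atan2(y, x) = 115.9264° → 115.9264° (mod 360°)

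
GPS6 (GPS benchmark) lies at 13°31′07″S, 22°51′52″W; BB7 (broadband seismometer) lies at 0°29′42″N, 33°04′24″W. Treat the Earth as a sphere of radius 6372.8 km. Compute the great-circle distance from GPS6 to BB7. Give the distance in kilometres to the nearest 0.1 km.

1922.4 km

GPS6: φ = -13.51861°, λ = -22.86444°
BB7: φ = +0.49500°, λ = -33.07333°
Δφ = 14.0136°,  Δλ = -10.2089°
a = sin²(Δφ/2) + cos φ₁ cos φ₂ sin²(Δλ/2) = 0.022577
c = 2·arcsin(√a) = 0.301657 rad = 17.2837°
d = R·c = 6372.8 × 0.301657 = 1922.4 km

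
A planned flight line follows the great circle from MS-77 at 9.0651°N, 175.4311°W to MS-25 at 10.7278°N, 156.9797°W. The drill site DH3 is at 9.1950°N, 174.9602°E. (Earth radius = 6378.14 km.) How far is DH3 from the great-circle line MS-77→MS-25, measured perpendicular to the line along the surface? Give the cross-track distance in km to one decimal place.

δ₁₃ = central angle MS-77→DH3 = 0.165589 rad  (haversine)
θ₁₃ = bearing MS-77→DH3 = 271.547°,  θ₁₂ = bearing MS-77→MS-25 = 83.219°
dₓₜ = R·arcsin(sin δ₁₃ · sin(θ₁₃ − θ₁₂)) = 6378.14·arcsin(0.16483·sin(188.327°)) = -152.275 km
|dₓₜ| = 152.275 km

152.3 km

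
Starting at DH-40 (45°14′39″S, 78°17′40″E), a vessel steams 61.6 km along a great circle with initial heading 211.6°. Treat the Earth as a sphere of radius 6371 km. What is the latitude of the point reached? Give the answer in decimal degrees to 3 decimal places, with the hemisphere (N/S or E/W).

DH-40: φ = -45.24417°, λ = +78.29444°
δ = d/R = 61.6/6371 = 0.009669 rad
φ₂ = arcsin(sin φ₁ cos δ + cos φ₁ sin δ cos θ)
   = arcsin(-0.71011·0.99995 + 0.70409·0.00967·-0.85173) = -45.71526°
λ₂ = λ₁ + atan2(sin θ sin δ cos φ₁, cos δ − sin φ₁ sin φ₂) = 77.87871°

45.715°S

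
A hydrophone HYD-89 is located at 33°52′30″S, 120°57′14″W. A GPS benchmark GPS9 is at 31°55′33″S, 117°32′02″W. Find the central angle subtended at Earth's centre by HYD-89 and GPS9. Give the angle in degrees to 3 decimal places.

HYD-89: φ = -33.87500°, λ = -120.95389°
GPS9: φ = -31.92583°, λ = -117.53389°
Δφ = 1.9492°,  Δλ = 3.4200°
a = sin²(Δφ/2) + cos φ₁ cos φ₂ sin²(Δλ/2) = 0.000917
c = 2·arcsin(√a) = 0.060566 rad = 3.4702°

3.470°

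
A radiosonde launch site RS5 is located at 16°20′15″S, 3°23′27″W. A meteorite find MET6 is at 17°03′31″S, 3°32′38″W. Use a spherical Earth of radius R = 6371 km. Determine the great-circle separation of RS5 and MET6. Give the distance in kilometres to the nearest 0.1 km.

81.8 km

RS5: φ = -16.33750°, λ = -3.39083°
MET6: φ = -17.05861°, λ = -3.54389°
Δφ = -0.7211°,  Δλ = -0.1531°
a = sin²(Δφ/2) + cos φ₁ cos φ₂ sin²(Δλ/2) = 0.000041
c = 2·arcsin(√a) = 0.012843 rad = 0.7359°
d = R·c = 6371 × 0.012843 = 81.8 km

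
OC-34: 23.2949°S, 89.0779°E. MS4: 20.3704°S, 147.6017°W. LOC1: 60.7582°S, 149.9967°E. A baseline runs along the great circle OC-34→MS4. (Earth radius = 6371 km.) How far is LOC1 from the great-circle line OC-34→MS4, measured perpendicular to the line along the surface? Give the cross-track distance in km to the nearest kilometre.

δ₁₃ = central angle OC-34→LOC1 = 0.972608 rad  (haversine)
θ₁₃ = bearing OC-34→LOC1 = 148.894°,  θ₁₂ = bearing OC-34→MS4 = 123.747°
dₓₜ = R·arcsin(sin δ₁₃ · sin(θ₁₃ − θ₁₂)) = 6371·arcsin(0.82636·sin(25.147°)) = 2285.948 km
|dₓₜ| = 2285.948 km

2286 km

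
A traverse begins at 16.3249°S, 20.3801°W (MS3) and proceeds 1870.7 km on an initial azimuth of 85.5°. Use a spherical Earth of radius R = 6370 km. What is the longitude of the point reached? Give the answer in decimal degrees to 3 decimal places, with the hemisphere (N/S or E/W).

3.053°W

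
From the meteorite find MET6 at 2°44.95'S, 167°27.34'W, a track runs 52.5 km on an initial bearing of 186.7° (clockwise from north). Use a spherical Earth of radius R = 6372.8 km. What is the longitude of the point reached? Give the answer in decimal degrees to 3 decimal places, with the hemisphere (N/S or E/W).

MET6: φ = -2.74917°, λ = -167.45567°
δ = d/R = 52.5/6372.8 = 0.008238 rad
φ₂ = arcsin(sin φ₁ cos δ + cos φ₁ sin δ cos θ)
   = arcsin(-0.04796·0.99997 + 0.99885·0.00824·-0.99317) = -3.21795°
λ₂ = λ₁ + atan2(sin θ sin δ cos φ₁, cos δ − sin φ₁ sin φ₂) = -167.51082°

167.511°W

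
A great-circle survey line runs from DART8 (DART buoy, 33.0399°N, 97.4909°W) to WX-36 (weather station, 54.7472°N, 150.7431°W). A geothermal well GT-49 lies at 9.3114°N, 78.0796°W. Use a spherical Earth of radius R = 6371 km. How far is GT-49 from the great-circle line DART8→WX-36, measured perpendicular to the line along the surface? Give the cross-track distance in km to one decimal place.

86.4 km

δ₁₃ = central angle DART8→GT-49 = 0.518750 rad  (haversine)
θ₁₃ = bearing DART8→GT-49 = 138.586°,  θ₁₂ = bearing DART8→WX-36 = 317.019°
dₓₜ = R·arcsin(sin δ₁₃ · sin(θ₁₃ − θ₁₂)) = 6371·arcsin(0.49580·sin(-178.433°)) = -86.378 km
|dₓₜ| = 86.378 km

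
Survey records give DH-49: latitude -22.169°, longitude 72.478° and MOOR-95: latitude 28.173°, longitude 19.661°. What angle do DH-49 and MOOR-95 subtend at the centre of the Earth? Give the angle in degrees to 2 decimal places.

71.63°

Δφ = 50.3420°,  Δλ = -52.8170°
a = sin²(Δφ/2) + cos φ₁ cos φ₂ sin²(Δλ/2) = 0.342389
c = 2·arcsin(√a) = 1.250106 rad = 71.6258°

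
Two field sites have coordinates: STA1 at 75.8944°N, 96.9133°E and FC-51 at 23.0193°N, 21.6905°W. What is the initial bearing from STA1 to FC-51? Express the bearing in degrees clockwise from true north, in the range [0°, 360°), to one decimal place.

Δλ = -118.6038°
y = sin Δλ · cos φ₂ = -0.808043
x = cos φ₁ sin φ₂ − sin φ₁ cos φ₂ cos Δλ = 0.522644
θ = atan2(y, x) = -57.1051° → 302.8949° (mod 360°)

302.9°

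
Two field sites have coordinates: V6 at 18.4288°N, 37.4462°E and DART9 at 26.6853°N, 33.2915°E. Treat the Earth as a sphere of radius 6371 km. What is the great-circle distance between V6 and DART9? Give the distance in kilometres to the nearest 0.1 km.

1012.1 km

Δφ = 8.2565°,  Δλ = -4.1547°
a = sin²(Δφ/2) + cos φ₁ cos φ₂ sin²(Δλ/2) = 0.006296
c = 2·arcsin(√a) = 0.158865 rad = 9.1023°
d = R·c = 6371 × 0.158865 = 1012.1 km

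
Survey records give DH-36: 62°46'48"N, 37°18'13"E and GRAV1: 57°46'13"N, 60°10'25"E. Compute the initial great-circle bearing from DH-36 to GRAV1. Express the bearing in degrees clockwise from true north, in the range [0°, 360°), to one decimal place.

DH-36: φ = +62.78000°, λ = +37.30361°
GRAV1: φ = +57.77028°, λ = +60.17361°
Δλ = 22.8700°
y = sin Δλ · cos φ₂ = 0.207268
x = cos φ₁ sin φ₂ − sin φ₁ cos φ₂ cos Δλ = -0.050043
θ = atan2(y, x) = 103.5738° → 103.5738° (mod 360°)

103.6°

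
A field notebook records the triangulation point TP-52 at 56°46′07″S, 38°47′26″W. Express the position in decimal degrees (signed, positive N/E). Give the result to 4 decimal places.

-56.7686°, -38.7906°

lat: 56.7686° S → -56.7686°
lon: 38.7906° W → -38.7906°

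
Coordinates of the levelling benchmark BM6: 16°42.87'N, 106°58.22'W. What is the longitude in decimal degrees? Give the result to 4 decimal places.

106.9703°W

106° + 58.22′/60 = 106 + 0.97033 = 106.9703°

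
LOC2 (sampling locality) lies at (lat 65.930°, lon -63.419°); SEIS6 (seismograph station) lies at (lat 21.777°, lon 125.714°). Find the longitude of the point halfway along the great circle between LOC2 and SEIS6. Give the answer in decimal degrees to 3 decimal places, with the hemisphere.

Bx = cos φ₂ cos Δλ = -0.916862,  By = cos φ₂ sin Δλ = -0.147399
φₘ = atan2(sin φ₁ + sin φ₂, √((cos φ₁ + Bx)² + By²)) = 67.57416°
λₘ = λ₁ + atan2(By, cos φ₁ + Bx) = 132.73098°

132.731°E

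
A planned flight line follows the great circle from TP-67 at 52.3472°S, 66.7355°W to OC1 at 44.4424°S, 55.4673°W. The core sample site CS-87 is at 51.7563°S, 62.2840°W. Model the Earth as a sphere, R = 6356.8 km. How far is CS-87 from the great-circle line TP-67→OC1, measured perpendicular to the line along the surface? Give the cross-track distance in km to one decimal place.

δ₁₃ = central angle TP-67→CS-87 = 0.048869 rad  (haversine)
θ₁₃ = bearing TP-67→CS-87 = 79.581°,  θ₁₂ = bearing TP-67→OC1 = 47.770°
dₓₜ = R·arcsin(sin δ₁₃ · sin(θ₁₃ − θ₁₂)) = 6356.8·arcsin(0.04885·sin(31.811°)) = 163.702 km
|dₓₜ| = 163.702 km

163.7 km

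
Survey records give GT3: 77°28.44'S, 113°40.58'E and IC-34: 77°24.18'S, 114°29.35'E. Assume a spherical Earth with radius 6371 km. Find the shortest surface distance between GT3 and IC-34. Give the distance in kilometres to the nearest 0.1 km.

21.2 km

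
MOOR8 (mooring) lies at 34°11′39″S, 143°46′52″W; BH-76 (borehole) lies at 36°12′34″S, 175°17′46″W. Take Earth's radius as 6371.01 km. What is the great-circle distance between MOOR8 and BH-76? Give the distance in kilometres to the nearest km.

MOOR8: φ = -34.19417°, λ = -143.78111°
BH-76: φ = -36.20944°, λ = -175.29611°
Δφ = -2.0153°,  Δλ = -31.5150°
a = sin²(Δφ/2) + cos φ₁ cos φ₂ sin²(Δλ/2) = 0.049528
c = 2·arcsin(√a) = 0.448856 rad = 25.7175°
d = R·c = 6371.01 × 0.448856 = 2859.7 km

2860 km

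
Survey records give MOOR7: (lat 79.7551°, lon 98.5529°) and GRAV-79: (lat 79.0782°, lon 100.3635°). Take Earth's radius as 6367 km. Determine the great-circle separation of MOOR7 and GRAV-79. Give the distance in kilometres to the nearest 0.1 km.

83.8 km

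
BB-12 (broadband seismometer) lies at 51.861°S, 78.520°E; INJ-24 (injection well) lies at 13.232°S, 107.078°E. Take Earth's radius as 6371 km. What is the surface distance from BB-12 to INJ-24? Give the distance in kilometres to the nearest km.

Δφ = 38.6290°,  Δλ = 28.5580°
a = sin²(Δφ/2) + cos φ₁ cos φ₂ sin²(Δλ/2) = 0.145969
c = 2·arcsin(√a) = 0.784047 rad = 44.9226°
d = R·c = 6371 × 0.784047 = 4995.2 km

4995 km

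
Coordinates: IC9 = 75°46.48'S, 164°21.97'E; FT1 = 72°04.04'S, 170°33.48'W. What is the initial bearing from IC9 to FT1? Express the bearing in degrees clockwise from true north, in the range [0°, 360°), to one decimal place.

74.4°

IC9: φ = -75.77467°, λ = +164.36617°
FT1: φ = -72.06733°, λ = -170.55800°
Δλ = 25.0758°
y = sin Δλ · cos φ₂ = 0.130493
x = cos φ₁ sin φ₂ − sin φ₁ cos φ₂ cos Δλ = 0.036530
θ = atan2(y, x) = 74.3612° → 74.3612° (mod 360°)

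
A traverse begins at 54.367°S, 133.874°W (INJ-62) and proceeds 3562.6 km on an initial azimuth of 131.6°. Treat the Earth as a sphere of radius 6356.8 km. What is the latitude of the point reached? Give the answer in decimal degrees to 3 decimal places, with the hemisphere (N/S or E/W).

63.385°S

δ = d/R = 3562.6/6356.8 = 0.560439 rad
φ₂ = arcsin(sin φ₁ cos δ + cos φ₁ sin δ cos θ)
   = arcsin(-0.81277·0.84702 + 0.58259·0.53156·-0.66393) = -63.38479°
λ₂ = λ₁ + atan2(sin θ sin δ cos φ₁, cos δ − sin φ₁ sin φ₂) = -71.34058°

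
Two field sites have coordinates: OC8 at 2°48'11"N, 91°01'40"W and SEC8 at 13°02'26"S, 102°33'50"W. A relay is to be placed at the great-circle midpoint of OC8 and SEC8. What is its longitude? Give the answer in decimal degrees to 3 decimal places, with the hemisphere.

96.724°W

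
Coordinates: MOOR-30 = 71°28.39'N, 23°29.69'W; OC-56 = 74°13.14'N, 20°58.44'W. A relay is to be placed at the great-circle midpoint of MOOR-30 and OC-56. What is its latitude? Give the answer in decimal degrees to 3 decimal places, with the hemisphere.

72.850°N

MOOR-30: φ = +71.47317°, λ = -23.49483°
OC-56: φ = +74.21900°, λ = -20.97400°
Bx = cos φ₂ cos Δλ = 0.271698,  By = cos φ₂ sin Δλ = 0.011962
φₘ = atan2(sin φ₁ + sin φ₂, √((cos φ₁ + Bx)² + By²)) = 72.84997°
λₘ = λ₁ + atan2(By, cos φ₁ + Bx) = -22.33230°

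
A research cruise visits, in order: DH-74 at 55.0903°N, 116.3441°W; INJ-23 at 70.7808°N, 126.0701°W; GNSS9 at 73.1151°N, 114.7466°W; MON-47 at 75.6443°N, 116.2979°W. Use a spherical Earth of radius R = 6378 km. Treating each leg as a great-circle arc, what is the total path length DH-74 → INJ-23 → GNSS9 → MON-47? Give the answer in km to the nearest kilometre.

DH-74→INJ-23: c = 0.283691 rad, d = 1809.38 km
INJ-23→GNSS9: c = 0.073378 rad, d = 468.00 km
GNSS9→MON-47: c = 0.044737 rad, d = 285.33 km
Total = 1809.38 + 468.00 + 285.33 = 2562.72 km

2563 km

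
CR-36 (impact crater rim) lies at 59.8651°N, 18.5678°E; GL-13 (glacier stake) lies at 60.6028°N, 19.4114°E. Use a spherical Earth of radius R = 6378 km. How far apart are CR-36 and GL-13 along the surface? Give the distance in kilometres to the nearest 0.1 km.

Δφ = 0.7377°,  Δλ = 0.8436°
a = sin²(Δφ/2) + cos φ₁ cos φ₂ sin²(Δλ/2) = 0.000055
c = 2·arcsin(√a) = 0.014805 rad = 0.8483°
d = R·c = 6378 × 0.014805 = 94.4 km

94.4 km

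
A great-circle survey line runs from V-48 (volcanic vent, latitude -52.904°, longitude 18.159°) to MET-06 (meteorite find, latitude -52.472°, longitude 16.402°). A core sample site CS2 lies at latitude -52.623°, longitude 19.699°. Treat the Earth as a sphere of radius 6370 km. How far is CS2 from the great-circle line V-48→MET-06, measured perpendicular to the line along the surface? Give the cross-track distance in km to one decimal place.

δ₁₃ = central angle V-48→CS2 = 0.016987 rad  (haversine)
θ₁₃ = bearing V-48→CS2 = 73.834°,  θ₁₂ = bearing V-48→MET-06 = 291.379°
dₓₜ = R·arcsin(sin δ₁₃ · sin(θ₁₃ − θ₁₂)) = 6370·arcsin(0.01699·sin(-217.545°)) = 65.938 km
|dₓₜ| = 65.938 km

65.9 km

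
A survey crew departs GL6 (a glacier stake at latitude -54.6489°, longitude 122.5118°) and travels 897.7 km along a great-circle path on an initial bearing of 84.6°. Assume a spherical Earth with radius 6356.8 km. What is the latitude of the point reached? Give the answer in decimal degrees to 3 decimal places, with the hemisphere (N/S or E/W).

53.115°S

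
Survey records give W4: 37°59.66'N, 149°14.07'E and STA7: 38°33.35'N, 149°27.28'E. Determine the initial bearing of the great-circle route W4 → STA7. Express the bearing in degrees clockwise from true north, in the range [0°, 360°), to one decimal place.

17.0°

W4: φ = +37.99433°, λ = +149.23450°
STA7: φ = +38.55583°, λ = +149.45467°
Δλ = 0.2202°
y = sin Δλ · cos φ₂ = 0.003005
x = cos φ₁ sin φ₂ − sin φ₁ cos φ₂ cos Δλ = 0.009803
θ = atan2(y, x) = 17.0413° → 17.0413° (mod 360°)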